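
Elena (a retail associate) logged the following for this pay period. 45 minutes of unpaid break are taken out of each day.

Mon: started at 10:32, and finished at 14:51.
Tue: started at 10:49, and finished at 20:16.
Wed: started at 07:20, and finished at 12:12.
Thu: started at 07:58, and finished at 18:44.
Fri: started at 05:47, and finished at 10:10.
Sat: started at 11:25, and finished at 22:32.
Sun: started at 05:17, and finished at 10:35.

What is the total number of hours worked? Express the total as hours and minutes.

44 h 57 min

Mon: 10:32–14:51 = 4 h 19 min; less 45 min break → 3 h 34 min
Tue: 10:49–20:16 = 9 h 27 min; less 45 min break → 8 h 42 min
Wed: 07:20–12:12 = 4 h 52 min; less 45 min break → 4 h 7 min
Thu: 07:58–18:44 = 10 h 46 min; less 45 min break → 10 h 1 min
Fri: 05:47–10:10 = 4 h 23 min; less 45 min break → 3 h 38 min
Sat: 11:25–22:32 = 11 h 7 min; less 45 min break → 10 h 22 min
Sun: 05:17–10:35 = 5 h 18 min; less 45 min break → 4 h 33 min
Total: 3 h 34 min + 8 h 42 min + 4 h 7 min + 10 h 1 min + 3 h 38 min + 10 h 22 min + 4 h 33 min = 44 h 57 min.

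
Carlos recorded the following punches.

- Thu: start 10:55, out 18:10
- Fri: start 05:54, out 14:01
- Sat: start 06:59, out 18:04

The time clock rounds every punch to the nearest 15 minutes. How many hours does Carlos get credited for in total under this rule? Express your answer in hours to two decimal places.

26.25 hours

Thu: in 10:55→11:00, out 18:10→18:15; 7 h 15 min
Fri: in 05:54→06:00, out 14:01→14:00; 8 h 0 min
Sat: in 06:59→07:00, out 18:04→18:00; 11 h 0 min
Total credited: 26 h 15 min.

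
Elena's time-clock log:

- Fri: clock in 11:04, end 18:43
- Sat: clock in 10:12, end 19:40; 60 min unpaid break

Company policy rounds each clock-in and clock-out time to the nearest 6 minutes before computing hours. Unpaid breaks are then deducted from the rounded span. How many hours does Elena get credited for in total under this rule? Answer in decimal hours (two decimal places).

16.10 hours

Fri: in 11:04→11:06, out 18:43→18:42; 7 h 36 min
Sat: in 10:12→10:12, out 19:40→19:42; 9 h 30 min − 60 min = 8 h 30 min
Total credited: 16 h 6 min.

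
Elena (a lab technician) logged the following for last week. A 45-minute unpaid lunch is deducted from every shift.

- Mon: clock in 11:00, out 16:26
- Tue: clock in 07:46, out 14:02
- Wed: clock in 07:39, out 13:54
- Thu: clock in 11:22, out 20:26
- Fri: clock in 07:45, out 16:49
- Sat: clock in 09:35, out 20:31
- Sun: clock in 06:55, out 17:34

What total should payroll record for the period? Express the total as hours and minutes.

Mon: 11:00–16:26 = 5 h 26 min; less 45 min break → 4 h 41 min
Tue: 07:46–14:02 = 6 h 16 min; less 45 min break → 5 h 31 min
Wed: 07:39–13:54 = 6 h 15 min; less 45 min break → 5 h 30 min
Thu: 11:22–20:26 = 9 h 4 min; less 45 min break → 8 h 19 min
Fri: 07:45–16:49 = 9 h 4 min; less 45 min break → 8 h 19 min
Sat: 09:35–20:31 = 10 h 56 min; less 45 min break → 10 h 11 min
Sun: 06:55–17:34 = 10 h 39 min; less 45 min break → 9 h 54 min
Total: 4 h 41 min + 5 h 31 min + 5 h 30 min + 8 h 19 min + 8 h 19 min + 10 h 11 min + 9 h 54 min = 52 h 25 min.

52 h 25 min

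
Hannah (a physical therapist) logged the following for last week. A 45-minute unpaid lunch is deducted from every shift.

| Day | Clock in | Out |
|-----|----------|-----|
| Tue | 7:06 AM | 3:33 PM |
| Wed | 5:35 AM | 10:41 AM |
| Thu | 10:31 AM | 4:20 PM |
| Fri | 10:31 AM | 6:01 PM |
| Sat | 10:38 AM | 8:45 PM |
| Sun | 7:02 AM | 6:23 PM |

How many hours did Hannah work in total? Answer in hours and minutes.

Tue: 7:06 AM–3:33 PM = 8 h 27 min; less 45 min break → 7 h 42 min
Wed: 5:35 AM–10:41 AM = 5 h 6 min; less 45 min break → 4 h 21 min
Thu: 10:31 AM–4:20 PM = 5 h 49 min; less 45 min break → 5 h 4 min
Fri: 10:31 AM–6:01 PM = 7 h 30 min; less 45 min break → 6 h 45 min
Sat: 10:38 AM–8:45 PM = 10 h 7 min; less 45 min break → 9 h 22 min
Sun: 7:02 AM–6:23 PM = 11 h 21 min; less 45 min break → 10 h 36 min
Total: 7 h 42 min + 4 h 21 min + 5 h 4 min + 6 h 45 min + 9 h 22 min + 10 h 36 min = 43 h 50 min.

43 h 50 min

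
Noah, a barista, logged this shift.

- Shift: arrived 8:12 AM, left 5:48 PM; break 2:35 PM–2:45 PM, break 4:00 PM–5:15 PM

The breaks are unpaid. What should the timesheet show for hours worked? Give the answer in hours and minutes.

8 h 11 min

Shift: 8:12 AM–5:48 PM = 9 h 36 min; less 85 min break → 8 h 11 min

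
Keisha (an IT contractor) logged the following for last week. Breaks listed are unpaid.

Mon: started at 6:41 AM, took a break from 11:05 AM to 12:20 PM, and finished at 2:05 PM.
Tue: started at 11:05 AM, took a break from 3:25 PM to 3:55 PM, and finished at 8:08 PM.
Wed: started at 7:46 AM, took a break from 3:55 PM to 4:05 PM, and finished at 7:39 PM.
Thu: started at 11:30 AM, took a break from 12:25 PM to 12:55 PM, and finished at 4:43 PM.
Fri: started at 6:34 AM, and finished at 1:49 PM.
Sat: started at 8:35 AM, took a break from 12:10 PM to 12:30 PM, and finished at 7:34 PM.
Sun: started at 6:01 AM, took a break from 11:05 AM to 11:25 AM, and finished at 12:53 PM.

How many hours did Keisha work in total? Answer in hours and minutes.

55 h 34 min

Mon: 6:41 AM–2:05 PM = 7 h 24 min; less 75 min break → 6 h 9 min
Tue: 11:05 AM–8:08 PM = 9 h 3 min; less 30 min break → 8 h 33 min
Wed: 7:46 AM–7:39 PM = 11 h 53 min; less 10 min break → 11 h 43 min
Thu: 11:30 AM–4:43 PM = 5 h 13 min; less 30 min break → 4 h 43 min
Fri: 6:34 AM–1:49 PM = 7 h 15 min
Sat: 8:35 AM–7:34 PM = 10 h 59 min; less 20 min break → 10 h 39 min
Sun: 6:01 AM–12:53 PM = 6 h 52 min; less 20 min break → 6 h 32 min
Total: 6 h 9 min + 8 h 33 min + 11 h 43 min + 4 h 43 min + 7 h 15 min + 10 h 39 min + 6 h 32 min = 55 h 34 min.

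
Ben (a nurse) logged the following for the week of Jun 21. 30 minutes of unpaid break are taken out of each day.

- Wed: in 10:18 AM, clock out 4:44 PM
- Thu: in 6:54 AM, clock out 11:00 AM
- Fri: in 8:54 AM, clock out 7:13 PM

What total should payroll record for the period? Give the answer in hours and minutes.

Wed: 10:18 AM–4:44 PM = 6 h 26 min; less 30 min break → 5 h 56 min
Thu: 6:54 AM–11:00 AM = 4 h 6 min; less 30 min break → 3 h 36 min
Fri: 8:54 AM–7:13 PM = 10 h 19 min; less 30 min break → 9 h 49 min
Total: 5 h 56 min + 3 h 36 min + 9 h 49 min = 19 h 21 min.

19 h 21 min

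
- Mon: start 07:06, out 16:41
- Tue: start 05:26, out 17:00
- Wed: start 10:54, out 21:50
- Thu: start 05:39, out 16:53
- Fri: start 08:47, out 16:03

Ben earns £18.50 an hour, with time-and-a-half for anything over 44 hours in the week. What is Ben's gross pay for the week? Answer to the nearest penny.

Mon: 07:06–16:41 = 9 h 35 min
Tue: 05:26–17:00 = 11 h 34 min
Wed: 10:54–21:50 = 10 h 56 min
Thu: 05:39–16:53 = 11 h 14 min
Fri: 08:47–16:03 = 7 h 16 min
Total worked: 50 h 35 min = 3035 min.
Regular 44 h 0 min = 2640 min at £18.50/h; overtime 6 h 35 min = 395 min at £27.75/h.
Pay = (2640 × £18.50 + 395 × £27.75) ÷ 60 = £996.69.

£996.69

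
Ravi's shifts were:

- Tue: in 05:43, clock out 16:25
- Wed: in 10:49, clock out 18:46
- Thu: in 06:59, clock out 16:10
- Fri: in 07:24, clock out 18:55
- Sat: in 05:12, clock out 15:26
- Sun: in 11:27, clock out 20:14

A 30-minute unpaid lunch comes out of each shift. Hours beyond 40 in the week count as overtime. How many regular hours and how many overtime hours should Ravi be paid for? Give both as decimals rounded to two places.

Regular 40.00 hours, overtime 15.37 hours

Tue: 05:43–16:25 = 10 h 42 min; less 30 min break → 10 h 12 min
Wed: 10:49–18:46 = 7 h 57 min; less 30 min break → 7 h 27 min
Thu: 06:59–16:10 = 9 h 11 min; less 30 min break → 8 h 41 min
Fri: 07:24–18:55 = 11 h 31 min; less 30 min break → 11 h 1 min
Sat: 05:12–15:26 = 10 h 14 min; less 30 min break → 9 h 44 min
Sun: 11:27–20:14 = 8 h 47 min; less 30 min break → 8 h 17 min
Total worked: 55 h 22 min = 55.37 h.
Threshold 40 h → overtime 15 h 22 min, regular 40 h 0 min.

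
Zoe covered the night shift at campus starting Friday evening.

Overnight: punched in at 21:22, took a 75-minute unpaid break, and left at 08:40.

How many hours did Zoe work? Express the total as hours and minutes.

Overnight: 21:22 → midnight = 2 h 38 min; midnight → 08:40 = 8 h 40 min; span 11 h 18 min; less 75 min break → 10 h 3 min

10 h 3 min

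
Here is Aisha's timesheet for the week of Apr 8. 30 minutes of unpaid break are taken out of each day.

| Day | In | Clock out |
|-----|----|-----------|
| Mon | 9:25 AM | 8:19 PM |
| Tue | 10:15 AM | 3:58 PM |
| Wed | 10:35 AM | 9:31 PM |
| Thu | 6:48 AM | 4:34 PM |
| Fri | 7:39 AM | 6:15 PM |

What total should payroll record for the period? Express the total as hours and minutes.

45 h 25 min

Mon: 9:25 AM–8:19 PM = 10 h 54 min; less 30 min break → 10 h 24 min
Tue: 10:15 AM–3:58 PM = 5 h 43 min; less 30 min break → 5 h 13 min
Wed: 10:35 AM–9:31 PM = 10 h 56 min; less 30 min break → 10 h 26 min
Thu: 6:48 AM–4:34 PM = 9 h 46 min; less 30 min break → 9 h 16 min
Fri: 7:39 AM–6:15 PM = 10 h 36 min; less 30 min break → 10 h 6 min
Total: 10 h 24 min + 5 h 13 min + 10 h 26 min + 9 h 16 min + 10 h 6 min = 45 h 25 min.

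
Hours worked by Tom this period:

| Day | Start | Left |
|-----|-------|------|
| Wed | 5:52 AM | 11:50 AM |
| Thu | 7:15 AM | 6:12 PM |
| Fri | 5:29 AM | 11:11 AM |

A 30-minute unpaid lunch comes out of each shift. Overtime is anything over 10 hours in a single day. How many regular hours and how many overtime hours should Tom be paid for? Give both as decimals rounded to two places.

Regular 20.67 hours, overtime 0.45 hours

Wed: 5:52 AM–11:50 AM = 5 h 58 min; less 30 min break → 5 h 28 min
Thu: 7:15 AM–6:12 PM = 10 h 57 min; less 30 min break → 10 h 27 min
Fri: 5:29 AM–11:11 AM = 5 h 42 min; less 30 min break → 5 h 12 min
Wed reg 5 h 28 min / OT 0 h 0 min; Thu reg 10 h 0 min / OT 0 h 27 min; Fri reg 5 h 12 min / OT 0 h 0 min.
Totals: regular 20 h 40 min, overtime 0 h 27 min.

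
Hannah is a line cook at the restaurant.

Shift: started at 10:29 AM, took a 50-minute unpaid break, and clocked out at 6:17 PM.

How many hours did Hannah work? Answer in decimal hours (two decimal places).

Shift: 10:29 AM–6:17 PM = 7 h 48 min; less 50 min break → 6 h 58 min

6.97 hours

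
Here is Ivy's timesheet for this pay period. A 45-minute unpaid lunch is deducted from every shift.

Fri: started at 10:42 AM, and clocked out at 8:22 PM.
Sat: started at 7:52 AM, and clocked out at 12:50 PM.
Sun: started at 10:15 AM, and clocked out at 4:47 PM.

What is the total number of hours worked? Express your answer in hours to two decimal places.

18.92 hours

Fri: 10:42 AM–8:22 PM = 9 h 40 min; less 45 min break → 8 h 55 min
Sat: 7:52 AM–12:50 PM = 4 h 58 min; less 45 min break → 4 h 13 min
Sun: 10:15 AM–4:47 PM = 6 h 32 min; less 45 min break → 5 h 47 min
Total: 8 h 55 min + 4 h 13 min + 5 h 47 min = 18 h 55 min.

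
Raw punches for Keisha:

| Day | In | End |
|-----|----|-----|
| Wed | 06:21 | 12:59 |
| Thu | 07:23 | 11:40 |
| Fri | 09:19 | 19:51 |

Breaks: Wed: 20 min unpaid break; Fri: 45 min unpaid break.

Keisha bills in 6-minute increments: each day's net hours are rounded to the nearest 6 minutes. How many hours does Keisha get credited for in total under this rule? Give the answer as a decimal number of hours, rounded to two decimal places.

20.40 hours

Wed: 06:21–12:59 = 6 h 38 min − 20 min = 6 h 18 min → rounds to 6 h 18 min
Thu: 07:23–11:40 = 4 h 17 min → rounds to 4 h 18 min
Fri: 09:19–19:51 = 10 h 32 min − 45 min = 9 h 47 min → rounds to 9 h 48 min
Total credited: 20 h 24 min.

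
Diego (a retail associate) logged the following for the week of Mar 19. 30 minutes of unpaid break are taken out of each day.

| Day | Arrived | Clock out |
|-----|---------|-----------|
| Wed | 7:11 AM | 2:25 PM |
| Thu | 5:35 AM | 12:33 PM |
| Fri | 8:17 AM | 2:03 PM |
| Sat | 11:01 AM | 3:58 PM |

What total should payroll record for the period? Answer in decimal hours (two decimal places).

22.92 hours

Wed: 7:11 AM–2:25 PM = 7 h 14 min; less 30 min break → 6 h 44 min
Thu: 5:35 AM–12:33 PM = 6 h 58 min; less 30 min break → 6 h 28 min
Fri: 8:17 AM–2:03 PM = 5 h 46 min; less 30 min break → 5 h 16 min
Sat: 11:01 AM–3:58 PM = 4 h 57 min; less 30 min break → 4 h 27 min
Total: 6 h 44 min + 6 h 28 min + 5 h 16 min + 4 h 27 min = 22 h 55 min.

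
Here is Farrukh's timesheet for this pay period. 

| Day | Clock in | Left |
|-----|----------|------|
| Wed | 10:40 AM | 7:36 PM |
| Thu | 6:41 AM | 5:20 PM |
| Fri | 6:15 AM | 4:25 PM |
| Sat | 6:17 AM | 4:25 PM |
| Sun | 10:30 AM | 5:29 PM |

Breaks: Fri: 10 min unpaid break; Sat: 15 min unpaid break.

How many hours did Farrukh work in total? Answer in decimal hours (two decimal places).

Wed: 10:40 AM–7:36 PM = 8 h 56 min
Thu: 6:41 AM–5:20 PM = 10 h 39 min
Fri: 6:15 AM–4:25 PM = 10 h 10 min; less 10 min break → 10 h 0 min
Sat: 6:17 AM–4:25 PM = 10 h 8 min; less 15 min break → 9 h 53 min
Sun: 10:30 AM–5:29 PM = 6 h 59 min
Total: 8 h 56 min + 10 h 39 min + 10 h 0 min + 9 h 53 min + 6 h 59 min = 46 h 27 min.

46.45 hours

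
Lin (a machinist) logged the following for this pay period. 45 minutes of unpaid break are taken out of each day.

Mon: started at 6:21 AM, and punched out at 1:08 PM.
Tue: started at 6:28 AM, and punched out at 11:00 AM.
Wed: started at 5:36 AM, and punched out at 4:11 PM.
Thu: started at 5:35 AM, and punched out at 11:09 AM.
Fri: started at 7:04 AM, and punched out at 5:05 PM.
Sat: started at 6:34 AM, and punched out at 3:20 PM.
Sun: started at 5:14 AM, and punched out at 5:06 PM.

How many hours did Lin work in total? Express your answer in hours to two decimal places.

52.87 hours

Mon: 6:21 AM–1:08 PM = 6 h 47 min; less 45 min break → 6 h 2 min
Tue: 6:28 AM–11:00 AM = 4 h 32 min; less 45 min break → 3 h 47 min
Wed: 5:36 AM–4:11 PM = 10 h 35 min; less 45 min break → 9 h 50 min
Thu: 5:35 AM–11:09 AM = 5 h 34 min; less 45 min break → 4 h 49 min
Fri: 7:04 AM–5:05 PM = 10 h 1 min; less 45 min break → 9 h 16 min
Sat: 6:34 AM–3:20 PM = 8 h 46 min; less 45 min break → 8 h 1 min
Sun: 5:14 AM–5:06 PM = 11 h 52 min; less 45 min break → 11 h 7 min
Total: 6 h 2 min + 3 h 47 min + 9 h 50 min + 4 h 49 min + 9 h 16 min + 8 h 1 min + 11 h 7 min = 52 h 52 min.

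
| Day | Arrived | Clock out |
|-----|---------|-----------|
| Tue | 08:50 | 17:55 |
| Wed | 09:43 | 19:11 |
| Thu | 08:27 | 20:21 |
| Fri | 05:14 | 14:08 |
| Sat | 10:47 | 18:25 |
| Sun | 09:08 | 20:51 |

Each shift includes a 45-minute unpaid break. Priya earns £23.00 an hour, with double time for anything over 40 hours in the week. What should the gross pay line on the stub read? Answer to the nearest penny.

Tue: 08:50–17:55 = 9 h 5 min; less 45 min break → 8 h 20 min
Wed: 09:43–19:11 = 9 h 28 min; less 45 min break → 8 h 43 min
Thu: 08:27–20:21 = 11 h 54 min; less 45 min break → 11 h 9 min
Fri: 05:14–14:08 = 8 h 54 min; less 45 min break → 8 h 9 min
Sat: 10:47–18:25 = 7 h 38 min; less 45 min break → 6 h 53 min
Sun: 09:08–20:51 = 11 h 43 min; less 45 min break → 10 h 58 min
Total worked: 54 h 12 min = 3252 min.
Regular 40 h 0 min = 2400 min at £23.00/h; overtime 14 h 12 min = 852 min at £46.00/h.
Pay = (2400 × £23.00 + 852 × £46.00) ÷ 60 = £1573.20.

£1573.20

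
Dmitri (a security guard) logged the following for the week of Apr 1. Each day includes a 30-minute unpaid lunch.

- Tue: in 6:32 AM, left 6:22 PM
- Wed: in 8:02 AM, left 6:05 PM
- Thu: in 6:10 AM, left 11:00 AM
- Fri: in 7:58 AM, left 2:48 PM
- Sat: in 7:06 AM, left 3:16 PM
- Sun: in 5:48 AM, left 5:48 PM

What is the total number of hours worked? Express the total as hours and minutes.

50 h 43 min

Tue: 6:32 AM–6:22 PM = 11 h 50 min; less 30 min break → 11 h 20 min
Wed: 8:02 AM–6:05 PM = 10 h 3 min; less 30 min break → 9 h 33 min
Thu: 6:10 AM–11:00 AM = 4 h 50 min; less 30 min break → 4 h 20 min
Fri: 7:58 AM–2:48 PM = 6 h 50 min; less 30 min break → 6 h 20 min
Sat: 7:06 AM–3:16 PM = 8 h 10 min; less 30 min break → 7 h 40 min
Sun: 5:48 AM–5:48 PM = 12 h 0 min; less 30 min break → 11 h 30 min
Total: 11 h 20 min + 9 h 33 min + 4 h 20 min + 6 h 20 min + 7 h 40 min + 11 h 30 min = 50 h 43 min.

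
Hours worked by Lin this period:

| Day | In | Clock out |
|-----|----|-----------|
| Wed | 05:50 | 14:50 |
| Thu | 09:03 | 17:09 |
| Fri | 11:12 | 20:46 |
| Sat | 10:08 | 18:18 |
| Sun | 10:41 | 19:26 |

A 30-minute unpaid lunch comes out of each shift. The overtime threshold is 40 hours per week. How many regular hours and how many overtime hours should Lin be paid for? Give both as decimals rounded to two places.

Regular 40.00 hours, overtime 1.08 hours

Wed: 05:50–14:50 = 9 h 0 min; less 30 min break → 8 h 30 min
Thu: 09:03–17:09 = 8 h 6 min; less 30 min break → 7 h 36 min
Fri: 11:12–20:46 = 9 h 34 min; less 30 min break → 9 h 4 min
Sat: 10:08–18:18 = 8 h 10 min; less 30 min break → 7 h 40 min
Sun: 10:41–19:26 = 8 h 45 min; less 30 min break → 8 h 15 min
Total worked: 41 h 5 min = 41.08 h.
Threshold 40 h → overtime 1 h 5 min, regular 40 h 0 min.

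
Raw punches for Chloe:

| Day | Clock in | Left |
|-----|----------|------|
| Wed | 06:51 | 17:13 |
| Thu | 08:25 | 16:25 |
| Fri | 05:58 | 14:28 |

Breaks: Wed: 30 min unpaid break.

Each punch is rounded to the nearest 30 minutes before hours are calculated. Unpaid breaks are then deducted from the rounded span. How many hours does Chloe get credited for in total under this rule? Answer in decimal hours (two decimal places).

Wed: in 06:51→07:00, out 17:13→17:00; 10 h 0 min − 30 min = 9 h 30 min
Thu: in 08:25→08:30, out 16:25→16:30; 8 h 0 min
Fri: in 05:58→06:00, out 14:28→14:30; 8 h 30 min
Total credited: 26 h 0 min.

26.00 hours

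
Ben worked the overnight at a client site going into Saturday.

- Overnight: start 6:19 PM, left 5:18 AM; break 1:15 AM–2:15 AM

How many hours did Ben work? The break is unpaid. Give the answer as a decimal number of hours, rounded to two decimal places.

9.98 hours

Overnight: 6:19 PM → midnight = 5 h 41 min; midnight → 5:18 AM = 5 h 18 min; span 10 h 59 min; less 60 min break → 9 h 59 min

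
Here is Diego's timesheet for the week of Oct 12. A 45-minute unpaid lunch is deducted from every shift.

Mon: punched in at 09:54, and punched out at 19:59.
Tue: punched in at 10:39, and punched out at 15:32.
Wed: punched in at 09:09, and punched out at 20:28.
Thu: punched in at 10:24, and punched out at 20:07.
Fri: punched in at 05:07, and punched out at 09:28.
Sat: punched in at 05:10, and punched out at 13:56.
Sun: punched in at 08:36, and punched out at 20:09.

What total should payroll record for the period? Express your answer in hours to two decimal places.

55.42 hours

Mon: 09:54–19:59 = 10 h 5 min; less 45 min break → 9 h 20 min
Tue: 10:39–15:32 = 4 h 53 min; less 45 min break → 4 h 8 min
Wed: 09:09–20:28 = 11 h 19 min; less 45 min break → 10 h 34 min
Thu: 10:24–20:07 = 9 h 43 min; less 45 min break → 8 h 58 min
Fri: 05:07–09:28 = 4 h 21 min; less 45 min break → 3 h 36 min
Sat: 05:10–13:56 = 8 h 46 min; less 45 min break → 8 h 1 min
Sun: 08:36–20:09 = 11 h 33 min; less 45 min break → 10 h 48 min
Total: 9 h 20 min + 4 h 8 min + 10 h 34 min + 8 h 58 min + 3 h 36 min + 8 h 1 min + 10 h 48 min = 55 h 25 min.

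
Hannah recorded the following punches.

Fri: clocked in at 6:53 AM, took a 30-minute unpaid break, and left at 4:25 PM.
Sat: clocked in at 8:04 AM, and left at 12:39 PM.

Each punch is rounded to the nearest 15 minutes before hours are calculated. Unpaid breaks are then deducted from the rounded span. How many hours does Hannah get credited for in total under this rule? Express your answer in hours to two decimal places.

13.75 hours

Fri: in 6:53 AM→7:00 AM, out 4:25 PM→4:30 PM; 9 h 30 min − 30 min = 9 h 0 min
Sat: in 8:04 AM→8:00 AM, out 12:39 PM→12:45 PM; 4 h 45 min
Total credited: 13 h 45 min.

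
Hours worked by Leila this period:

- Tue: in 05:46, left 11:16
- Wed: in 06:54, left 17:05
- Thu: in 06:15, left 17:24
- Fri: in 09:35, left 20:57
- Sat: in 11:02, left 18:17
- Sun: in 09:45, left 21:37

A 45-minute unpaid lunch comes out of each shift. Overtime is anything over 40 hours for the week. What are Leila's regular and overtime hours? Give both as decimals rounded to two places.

Regular 40.00 hours, overtime 12.82 hours

Tue: 05:46–11:16 = 5 h 30 min; less 45 min break → 4 h 45 min
Wed: 06:54–17:05 = 10 h 11 min; less 45 min break → 9 h 26 min
Thu: 06:15–17:24 = 11 h 9 min; less 45 min break → 10 h 24 min
Fri: 09:35–20:57 = 11 h 22 min; less 45 min break → 10 h 37 min
Sat: 11:02–18:17 = 7 h 15 min; less 45 min break → 6 h 30 min
Sun: 09:45–21:37 = 11 h 52 min; less 45 min break → 11 h 7 min
Total worked: 52 h 49 min = 52.82 h.
Threshold 40 h → overtime 12 h 49 min, regular 40 h 0 min.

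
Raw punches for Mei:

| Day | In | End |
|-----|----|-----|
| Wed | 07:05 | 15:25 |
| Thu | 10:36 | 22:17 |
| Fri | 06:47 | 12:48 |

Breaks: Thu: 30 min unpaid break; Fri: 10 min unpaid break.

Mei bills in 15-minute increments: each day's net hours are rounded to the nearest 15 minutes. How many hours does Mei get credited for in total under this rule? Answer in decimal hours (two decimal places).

Wed: 07:05–15:25 = 8 h 20 min → rounds to 8 h 15 min
Thu: 10:36–22:17 = 11 h 41 min − 30 min = 11 h 11 min → rounds to 11 h 15 min
Fri: 06:47–12:48 = 6 h 1 min − 10 min = 5 h 51 min → rounds to 5 h 45 min
Total credited: 25 h 15 min.

25.25 hours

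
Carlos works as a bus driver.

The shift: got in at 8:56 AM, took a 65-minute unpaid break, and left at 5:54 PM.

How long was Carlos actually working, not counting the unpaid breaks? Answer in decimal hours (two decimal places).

7.88 hours

The shift: 8:56 AM–5:54 PM = 8 h 58 min; less 65 min break → 7 h 53 min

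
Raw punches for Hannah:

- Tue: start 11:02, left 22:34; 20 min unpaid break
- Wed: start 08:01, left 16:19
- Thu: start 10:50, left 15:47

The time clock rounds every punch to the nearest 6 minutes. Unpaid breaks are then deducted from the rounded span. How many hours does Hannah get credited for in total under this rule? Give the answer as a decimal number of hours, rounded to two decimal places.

Tue: in 11:02→11:00, out 22:34→22:36; 11 h 36 min − 20 min = 11 h 16 min
Wed: in 08:01→08:00, out 16:19→16:18; 8 h 18 min
Thu: in 10:50→10:48, out 15:47→15:48; 5 h 0 min
Total credited: 24 h 34 min.

24.57 hours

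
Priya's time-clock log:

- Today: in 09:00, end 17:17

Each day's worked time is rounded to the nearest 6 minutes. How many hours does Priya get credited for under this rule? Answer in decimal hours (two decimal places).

Today: 09:00–17:17 = 8 h 17 min → rounds to 8 h 18 min

8.30 hours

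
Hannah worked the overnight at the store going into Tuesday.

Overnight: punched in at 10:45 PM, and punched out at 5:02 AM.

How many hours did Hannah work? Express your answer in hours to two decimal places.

6.28 hours

Overnight: 10:45 PM → midnight = 1 h 15 min; midnight → 5:02 AM = 5 h 2 min; span 6 h 17 min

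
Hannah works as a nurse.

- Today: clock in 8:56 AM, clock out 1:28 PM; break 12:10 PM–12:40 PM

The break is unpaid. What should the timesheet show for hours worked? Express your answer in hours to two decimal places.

4.03 hours

Today: 8:56 AM–1:28 PM = 4 h 32 min; less 30 min break → 4 h 2 min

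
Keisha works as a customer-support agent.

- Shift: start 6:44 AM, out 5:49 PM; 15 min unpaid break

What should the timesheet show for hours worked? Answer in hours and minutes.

10 h 50 min

Shift: 6:44 AM–5:49 PM = 11 h 5 min; less 15 min break → 10 h 50 min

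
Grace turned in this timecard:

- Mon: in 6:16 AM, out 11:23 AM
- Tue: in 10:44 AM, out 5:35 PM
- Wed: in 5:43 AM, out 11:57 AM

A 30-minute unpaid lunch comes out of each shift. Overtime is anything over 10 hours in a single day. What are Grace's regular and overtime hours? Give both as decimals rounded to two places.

Regular 16.70 hours, overtime 0.00 hours

Mon: 6:16 AM–11:23 AM = 5 h 7 min; less 30 min break → 4 h 37 min
Tue: 10:44 AM–5:35 PM = 6 h 51 min; less 30 min break → 6 h 21 min
Wed: 5:43 AM–11:57 AM = 6 h 14 min; less 30 min break → 5 h 44 min
Mon reg 4 h 37 min / OT 0 h 0 min; Tue reg 6 h 21 min / OT 0 h 0 min; Wed reg 5 h 44 min / OT 0 h 0 min.
Totals: regular 16 h 42 min, overtime 0 h 0 min.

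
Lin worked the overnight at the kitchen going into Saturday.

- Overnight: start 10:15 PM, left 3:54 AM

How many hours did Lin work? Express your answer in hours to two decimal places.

Overnight: 10:15 PM → midnight = 1 h 45 min; midnight → 3:54 AM = 3 h 54 min; span 5 h 39 min

5.65 hours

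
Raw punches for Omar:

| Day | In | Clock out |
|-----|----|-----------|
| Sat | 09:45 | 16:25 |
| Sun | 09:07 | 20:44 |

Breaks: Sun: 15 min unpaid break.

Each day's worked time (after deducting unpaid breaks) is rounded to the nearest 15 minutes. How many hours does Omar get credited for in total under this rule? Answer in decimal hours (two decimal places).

Sat: 09:45–16:25 = 6 h 40 min → rounds to 6 h 45 min
Sun: 09:07–20:44 = 11 h 37 min − 15 min = 11 h 22 min → rounds to 11 h 15 min
Total credited: 18 h 0 min.

18.00 hours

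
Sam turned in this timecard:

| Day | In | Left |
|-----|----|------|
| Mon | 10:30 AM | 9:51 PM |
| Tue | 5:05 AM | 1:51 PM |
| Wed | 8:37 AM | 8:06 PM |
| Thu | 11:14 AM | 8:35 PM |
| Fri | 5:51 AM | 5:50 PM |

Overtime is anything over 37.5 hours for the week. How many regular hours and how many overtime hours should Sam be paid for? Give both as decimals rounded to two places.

Regular 37.50 hours, overtime 15.43 hours

Mon: 10:30 AM–9:51 PM = 11 h 21 min
Tue: 5:05 AM–1:51 PM = 8 h 46 min
Wed: 8:37 AM–8:06 PM = 11 h 29 min
Thu: 11:14 AM–8:35 PM = 9 h 21 min
Fri: 5:51 AM–5:50 PM = 11 h 59 min
Total worked: 52 h 56 min = 52.93 h.
Threshold 37.5 h → overtime 15 h 26 min, regular 37 h 30 min.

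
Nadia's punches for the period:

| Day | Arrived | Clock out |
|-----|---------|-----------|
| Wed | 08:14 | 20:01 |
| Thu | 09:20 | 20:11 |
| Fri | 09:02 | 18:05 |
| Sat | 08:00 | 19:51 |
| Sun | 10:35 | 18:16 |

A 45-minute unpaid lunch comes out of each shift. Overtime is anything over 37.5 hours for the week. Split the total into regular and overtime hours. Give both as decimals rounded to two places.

Regular 37.50 hours, overtime 9.97 hours

Wed: 08:14–20:01 = 11 h 47 min; less 45 min break → 11 h 2 min
Thu: 09:20–20:11 = 10 h 51 min; less 45 min break → 10 h 6 min
Fri: 09:02–18:05 = 9 h 3 min; less 45 min break → 8 h 18 min
Sat: 08:00–19:51 = 11 h 51 min; less 45 min break → 11 h 6 min
Sun: 10:35–18:16 = 7 h 41 min; less 45 min break → 6 h 56 min
Total worked: 47 h 28 min = 47.47 h.
Threshold 37.5 h → overtime 9 h 58 min, regular 37 h 30 min.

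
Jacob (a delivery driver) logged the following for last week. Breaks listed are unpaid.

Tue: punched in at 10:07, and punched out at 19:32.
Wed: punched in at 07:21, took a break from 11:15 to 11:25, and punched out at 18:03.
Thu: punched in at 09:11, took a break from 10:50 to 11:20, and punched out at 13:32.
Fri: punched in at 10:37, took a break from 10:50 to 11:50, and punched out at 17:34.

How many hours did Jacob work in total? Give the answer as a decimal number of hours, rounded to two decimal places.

Tue: 10:07–19:32 = 9 h 25 min
Wed: 07:21–18:03 = 10 h 42 min; less 10 min break → 10 h 32 min
Thu: 09:11–13:32 = 4 h 21 min; less 30 min break → 3 h 51 min
Fri: 10:37–17:34 = 6 h 57 min; less 60 min break → 5 h 57 min
Total: 9 h 25 min + 10 h 32 min + 3 h 51 min + 5 h 57 min = 29 h 45 min.

29.75 hours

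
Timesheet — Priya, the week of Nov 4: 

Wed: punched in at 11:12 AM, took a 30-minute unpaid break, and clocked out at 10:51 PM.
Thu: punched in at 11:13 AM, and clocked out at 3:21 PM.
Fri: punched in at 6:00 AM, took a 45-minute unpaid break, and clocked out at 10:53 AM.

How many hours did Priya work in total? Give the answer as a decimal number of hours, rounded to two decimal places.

19.42 hours

Wed: 11:12 AM–10:51 PM = 11 h 39 min; less 30 min break → 11 h 9 min
Thu: 11:13 AM–3:21 PM = 4 h 8 min
Fri: 6:00 AM–10:53 AM = 4 h 53 min; less 45 min break → 4 h 8 min
Total: 11 h 9 min + 4 h 8 min + 4 h 8 min = 19 h 25 min.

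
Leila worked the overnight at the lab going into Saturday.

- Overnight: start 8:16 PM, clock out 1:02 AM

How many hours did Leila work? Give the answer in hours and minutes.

Overnight: 8:16 PM → midnight = 3 h 44 min; midnight → 1:02 AM = 1 h 2 min; span 4 h 46 min

4 h 46 min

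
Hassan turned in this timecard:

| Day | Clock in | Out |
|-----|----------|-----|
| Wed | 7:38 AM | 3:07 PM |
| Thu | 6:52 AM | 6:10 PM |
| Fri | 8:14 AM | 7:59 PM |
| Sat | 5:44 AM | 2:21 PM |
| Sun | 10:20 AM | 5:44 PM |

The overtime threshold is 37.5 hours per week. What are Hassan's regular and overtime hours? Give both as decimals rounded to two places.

Regular 37.50 hours, overtime 9.05 hours

Wed: 7:38 AM–3:07 PM = 7 h 29 min
Thu: 6:52 AM–6:10 PM = 11 h 18 min
Fri: 8:14 AM–7:59 PM = 11 h 45 min
Sat: 5:44 AM–2:21 PM = 8 h 37 min
Sun: 10:20 AM–5:44 PM = 7 h 24 min
Total worked: 46 h 33 min = 46.55 h.
Threshold 37.5 h → overtime 9 h 3 min, regular 37 h 30 min.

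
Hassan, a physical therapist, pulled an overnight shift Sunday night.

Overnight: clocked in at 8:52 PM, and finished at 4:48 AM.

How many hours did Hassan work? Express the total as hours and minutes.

Overnight: 8:52 PM → midnight = 3 h 8 min; midnight → 4:48 AM = 4 h 48 min; span 7 h 56 min

7 h 56 min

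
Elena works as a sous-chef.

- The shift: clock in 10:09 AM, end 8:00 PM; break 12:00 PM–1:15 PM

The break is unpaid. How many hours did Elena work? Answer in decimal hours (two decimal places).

The shift: 10:09 AM–8:00 PM = 9 h 51 min; less 75 min break → 8 h 36 min

8.60 hours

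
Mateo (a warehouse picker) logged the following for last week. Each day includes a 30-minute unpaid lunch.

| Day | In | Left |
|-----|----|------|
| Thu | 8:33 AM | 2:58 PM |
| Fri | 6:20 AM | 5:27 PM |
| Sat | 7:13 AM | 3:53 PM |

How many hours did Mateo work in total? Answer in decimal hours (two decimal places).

24.70 hours

Thu: 8:33 AM–2:58 PM = 6 h 25 min; less 30 min break → 5 h 55 min
Fri: 6:20 AM–5:27 PM = 11 h 7 min; less 30 min break → 10 h 37 min
Sat: 7:13 AM–3:53 PM = 8 h 40 min; less 30 min break → 8 h 10 min
Total: 5 h 55 min + 10 h 37 min + 8 h 10 min = 24 h 42 min.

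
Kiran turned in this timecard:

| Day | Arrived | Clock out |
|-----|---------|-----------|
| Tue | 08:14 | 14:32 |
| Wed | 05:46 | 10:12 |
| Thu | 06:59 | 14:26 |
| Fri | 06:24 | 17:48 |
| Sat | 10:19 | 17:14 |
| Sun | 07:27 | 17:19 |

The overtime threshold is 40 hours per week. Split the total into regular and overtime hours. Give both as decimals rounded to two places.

Regular 40.00 hours, overtime 6.37 hours

Tue: 08:14–14:32 = 6 h 18 min
Wed: 05:46–10:12 = 4 h 26 min
Thu: 06:59–14:26 = 7 h 27 min
Fri: 06:24–17:48 = 11 h 24 min
Sat: 10:19–17:14 = 6 h 55 min
Sun: 07:27–17:19 = 9 h 52 min
Total worked: 46 h 22 min = 46.37 h.
Threshold 40 h → overtime 6 h 22 min, regular 40 h 0 min.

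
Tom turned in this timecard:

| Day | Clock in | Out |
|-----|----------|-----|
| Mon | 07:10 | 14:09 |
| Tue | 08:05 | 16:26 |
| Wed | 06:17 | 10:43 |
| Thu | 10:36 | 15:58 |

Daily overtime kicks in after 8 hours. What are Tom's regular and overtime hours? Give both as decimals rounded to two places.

Regular 24.78 hours, overtime 0.35 hours

Mon: 07:10–14:09 = 6 h 59 min
Tue: 08:05–16:26 = 8 h 21 min
Wed: 06:17–10:43 = 4 h 26 min
Thu: 10:36–15:58 = 5 h 22 min
Mon reg 6 h 59 min / OT 0 h 0 min; Tue reg 8 h 0 min / OT 0 h 21 min; Wed reg 4 h 26 min / OT 0 h 0 min; Thu reg 5 h 22 min / OT 0 h 0 min.
Totals: regular 24 h 47 min, overtime 0 h 21 min.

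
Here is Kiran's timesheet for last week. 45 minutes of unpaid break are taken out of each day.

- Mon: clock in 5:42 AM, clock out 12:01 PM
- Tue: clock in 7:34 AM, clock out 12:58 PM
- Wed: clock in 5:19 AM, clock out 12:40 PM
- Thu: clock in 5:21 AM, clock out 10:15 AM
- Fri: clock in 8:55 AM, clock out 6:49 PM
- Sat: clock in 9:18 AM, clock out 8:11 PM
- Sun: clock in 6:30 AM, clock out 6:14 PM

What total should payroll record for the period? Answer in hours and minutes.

51 h 14 min

Mon: 5:42 AM–12:01 PM = 6 h 19 min; less 45 min break → 5 h 34 min
Tue: 7:34 AM–12:58 PM = 5 h 24 min; less 45 min break → 4 h 39 min
Wed: 5:19 AM–12:40 PM = 7 h 21 min; less 45 min break → 6 h 36 min
Thu: 5:21 AM–10:15 AM = 4 h 54 min; less 45 min break → 4 h 9 min
Fri: 8:55 AM–6:49 PM = 9 h 54 min; less 45 min break → 9 h 9 min
Sat: 9:18 AM–8:11 PM = 10 h 53 min; less 45 min break → 10 h 8 min
Sun: 6:30 AM–6:14 PM = 11 h 44 min; less 45 min break → 10 h 59 min
Total: 5 h 34 min + 4 h 39 min + 6 h 36 min + 4 h 9 min + 9 h 9 min + 10 h 8 min + 10 h 59 min = 51 h 14 min.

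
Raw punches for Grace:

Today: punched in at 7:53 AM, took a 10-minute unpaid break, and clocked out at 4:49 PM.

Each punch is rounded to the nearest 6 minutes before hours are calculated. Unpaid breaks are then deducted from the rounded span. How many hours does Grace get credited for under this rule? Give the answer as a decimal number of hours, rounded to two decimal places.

Today: in 7:53 AM→7:54 AM, out 4:49 PM→4:48 PM; 8 h 54 min − 10 min = 8 h 44 min

8.73 hours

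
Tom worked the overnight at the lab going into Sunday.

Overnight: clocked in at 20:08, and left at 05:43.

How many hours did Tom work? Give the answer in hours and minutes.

Overnight: 20:08 → midnight = 3 h 52 min; midnight → 05:43 = 5 h 43 min; span 9 h 35 min

9 h 35 min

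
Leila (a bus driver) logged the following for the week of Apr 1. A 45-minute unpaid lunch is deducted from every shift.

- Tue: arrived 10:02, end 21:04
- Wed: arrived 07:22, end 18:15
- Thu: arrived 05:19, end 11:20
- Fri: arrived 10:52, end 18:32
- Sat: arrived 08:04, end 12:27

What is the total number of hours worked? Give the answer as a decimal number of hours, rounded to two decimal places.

36.23 hours

Tue: 10:02–21:04 = 11 h 2 min; less 45 min break → 10 h 17 min
Wed: 07:22–18:15 = 10 h 53 min; less 45 min break → 10 h 8 min
Thu: 05:19–11:20 = 6 h 1 min; less 45 min break → 5 h 16 min
Fri: 10:52–18:32 = 7 h 40 min; less 45 min break → 6 h 55 min
Sat: 08:04–12:27 = 4 h 23 min; less 45 min break → 3 h 38 min
Total: 10 h 17 min + 10 h 8 min + 5 h 16 min + 6 h 55 min + 3 h 38 min = 36 h 14 min.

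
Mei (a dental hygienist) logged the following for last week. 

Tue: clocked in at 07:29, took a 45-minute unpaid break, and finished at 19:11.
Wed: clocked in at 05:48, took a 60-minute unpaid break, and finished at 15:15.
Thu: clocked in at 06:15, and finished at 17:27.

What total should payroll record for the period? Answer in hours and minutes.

30 h 36 min

Tue: 07:29–19:11 = 11 h 42 min; less 45 min break → 10 h 57 min
Wed: 05:48–15:15 = 9 h 27 min; less 60 min break → 8 h 27 min
Thu: 06:15–17:27 = 11 h 12 min
Total: 10 h 57 min + 8 h 27 min + 11 h 12 min = 30 h 36 min.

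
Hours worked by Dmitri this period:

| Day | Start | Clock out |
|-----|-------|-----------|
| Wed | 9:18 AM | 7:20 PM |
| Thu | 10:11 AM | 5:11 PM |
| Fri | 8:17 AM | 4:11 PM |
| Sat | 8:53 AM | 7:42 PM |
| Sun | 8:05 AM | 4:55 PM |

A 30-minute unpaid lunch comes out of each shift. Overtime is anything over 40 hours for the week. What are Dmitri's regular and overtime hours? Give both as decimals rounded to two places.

Wed: 9:18 AM–7:20 PM = 10 h 2 min; less 30 min break → 9 h 32 min
Thu: 10:11 AM–5:11 PM = 7 h 0 min; less 30 min break → 6 h 30 min
Fri: 8:17 AM–4:11 PM = 7 h 54 min; less 30 min break → 7 h 24 min
Sat: 8:53 AM–7:42 PM = 10 h 49 min; less 30 min break → 10 h 19 min
Sun: 8:05 AM–4:55 PM = 8 h 50 min; less 30 min break → 8 h 20 min
Total worked: 42 h 5 min = 42.08 h.
Threshold 40 h → overtime 2 h 5 min, regular 40 h 0 min.

Regular 40.00 hours, overtime 2.08 hours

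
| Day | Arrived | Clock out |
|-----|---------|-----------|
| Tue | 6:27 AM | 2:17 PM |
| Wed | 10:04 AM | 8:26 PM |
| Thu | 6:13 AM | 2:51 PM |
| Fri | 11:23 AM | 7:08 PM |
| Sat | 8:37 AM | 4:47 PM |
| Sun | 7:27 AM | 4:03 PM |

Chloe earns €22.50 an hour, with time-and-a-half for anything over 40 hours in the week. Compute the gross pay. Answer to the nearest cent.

Tue: 6:27 AM–2:17 PM = 7 h 50 min
Wed: 10:04 AM–8:26 PM = 10 h 22 min
Thu: 6:13 AM–2:51 PM = 8 h 38 min
Fri: 11:23 AM–7:08 PM = 7 h 45 min
Sat: 8:37 AM–4:47 PM = 8 h 10 min
Sun: 7:27 AM–4:03 PM = 8 h 36 min
Total worked: 51 h 21 min = 3081 min.
Regular 40 h 0 min = 2400 min at €22.50/h; overtime 11 h 21 min = 681 min at €33.75/h.
Pay = (2400 × €22.50 + 681 × €33.75) ÷ 60 = €1283.06.

€1283.06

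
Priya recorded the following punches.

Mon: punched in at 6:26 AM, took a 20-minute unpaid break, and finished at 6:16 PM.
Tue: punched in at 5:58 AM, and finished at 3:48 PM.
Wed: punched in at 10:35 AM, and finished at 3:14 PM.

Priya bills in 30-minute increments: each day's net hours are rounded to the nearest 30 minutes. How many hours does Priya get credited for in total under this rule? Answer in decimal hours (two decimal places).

26.00 hours

Mon: 6:26 AM–6:16 PM = 11 h 50 min − 20 min = 11 h 30 min → rounds to 11 h 30 min
Tue: 5:58 AM–3:48 PM = 9 h 50 min → rounds to 10 h 0 min
Wed: 10:35 AM–3:14 PM = 4 h 39 min → rounds to 4 h 30 min
Total credited: 26 h 0 min.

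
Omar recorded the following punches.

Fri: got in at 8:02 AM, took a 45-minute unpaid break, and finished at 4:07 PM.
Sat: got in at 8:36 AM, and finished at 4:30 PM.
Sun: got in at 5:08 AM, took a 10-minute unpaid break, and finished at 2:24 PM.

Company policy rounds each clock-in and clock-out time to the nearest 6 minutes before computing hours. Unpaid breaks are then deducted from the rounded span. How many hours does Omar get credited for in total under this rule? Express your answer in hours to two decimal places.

24.38 hours

Fri: in 8:02 AM→8:00 AM, out 4:07 PM→4:06 PM; 8 h 6 min − 45 min = 7 h 21 min
Sat: in 8:36 AM→8:36 AM, out 4:30 PM→4:30 PM; 7 h 54 min
Sun: in 5:08 AM→5:06 AM, out 2:24 PM→2:24 PM; 9 h 18 min − 10 min = 9 h 8 min
Total credited: 24 h 23 min.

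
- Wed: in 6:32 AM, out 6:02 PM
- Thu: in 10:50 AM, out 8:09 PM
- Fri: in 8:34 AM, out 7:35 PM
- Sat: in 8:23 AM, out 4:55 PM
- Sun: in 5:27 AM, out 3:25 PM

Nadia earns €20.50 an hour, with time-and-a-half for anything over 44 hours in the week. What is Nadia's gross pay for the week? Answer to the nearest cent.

Wed: 6:32 AM–6:02 PM = 11 h 30 min
Thu: 10:50 AM–8:09 PM = 9 h 19 min
Fri: 8:34 AM–7:35 PM = 11 h 1 min
Sat: 8:23 AM–4:55 PM = 8 h 32 min
Sun: 5:27 AM–3:25 PM = 9 h 58 min
Total worked: 50 h 20 min = 3020 min.
Regular 44 h 0 min = 2640 min at €20.50/h; overtime 6 h 20 min = 380 min at €30.75/h.
Pay = (2640 × €20.50 + 380 × €30.75) ÷ 60 = €1096.75.

€1096.75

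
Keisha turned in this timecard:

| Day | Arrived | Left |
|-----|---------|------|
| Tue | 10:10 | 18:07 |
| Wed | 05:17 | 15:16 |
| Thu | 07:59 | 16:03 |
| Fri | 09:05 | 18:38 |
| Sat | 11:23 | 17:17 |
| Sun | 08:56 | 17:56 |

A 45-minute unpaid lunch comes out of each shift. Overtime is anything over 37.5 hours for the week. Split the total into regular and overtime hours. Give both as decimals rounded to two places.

Tue: 10:10–18:07 = 7 h 57 min; less 45 min break → 7 h 12 min
Wed: 05:17–15:16 = 9 h 59 min; less 45 min break → 9 h 14 min
Thu: 07:59–16:03 = 8 h 4 min; less 45 min break → 7 h 19 min
Fri: 09:05–18:38 = 9 h 33 min; less 45 min break → 8 h 48 min
Sat: 11:23–17:17 = 5 h 54 min; less 45 min break → 5 h 9 min
Sun: 08:56–17:56 = 9 h 0 min; less 45 min break → 8 h 15 min
Total worked: 45 h 57 min = 45.95 h.
Threshold 37.5 h → overtime 8 h 27 min, regular 37 h 30 min.

Regular 37.50 hours, overtime 8.45 hours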